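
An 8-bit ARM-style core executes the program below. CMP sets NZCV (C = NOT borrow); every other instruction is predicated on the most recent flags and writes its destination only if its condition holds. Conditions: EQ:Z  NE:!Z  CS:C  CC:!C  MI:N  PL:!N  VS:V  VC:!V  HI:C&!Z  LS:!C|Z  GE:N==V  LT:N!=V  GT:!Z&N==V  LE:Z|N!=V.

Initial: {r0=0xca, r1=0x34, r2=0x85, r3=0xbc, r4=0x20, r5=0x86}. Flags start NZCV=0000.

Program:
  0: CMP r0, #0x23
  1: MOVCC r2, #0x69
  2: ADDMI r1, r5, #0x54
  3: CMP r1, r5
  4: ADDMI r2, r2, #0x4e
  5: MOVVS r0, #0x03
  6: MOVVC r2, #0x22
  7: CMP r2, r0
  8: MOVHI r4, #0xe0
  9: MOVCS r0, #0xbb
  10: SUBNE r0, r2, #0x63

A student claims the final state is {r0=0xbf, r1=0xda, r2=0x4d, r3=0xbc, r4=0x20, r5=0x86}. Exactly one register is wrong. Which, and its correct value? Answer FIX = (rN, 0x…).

[0] flags=1010 → (cmp)
[1] flags=1010 CC?F → skip
[2] flags=1010 MI?T → r1=0xda
[3] flags=0010 → (cmp)
[4] flags=0010 MI?F → skip
[5] flags=0010 VS?F → skip
[6] flags=0010 VC?T → r2=0x22
[7] flags=0000 → (cmp)
[8] flags=0000 HI?F → skip
[9] flags=0000 CS?F → skip
[10] flags=0000 NE?T → r0=0xbf

FIX = (r2, 0x22)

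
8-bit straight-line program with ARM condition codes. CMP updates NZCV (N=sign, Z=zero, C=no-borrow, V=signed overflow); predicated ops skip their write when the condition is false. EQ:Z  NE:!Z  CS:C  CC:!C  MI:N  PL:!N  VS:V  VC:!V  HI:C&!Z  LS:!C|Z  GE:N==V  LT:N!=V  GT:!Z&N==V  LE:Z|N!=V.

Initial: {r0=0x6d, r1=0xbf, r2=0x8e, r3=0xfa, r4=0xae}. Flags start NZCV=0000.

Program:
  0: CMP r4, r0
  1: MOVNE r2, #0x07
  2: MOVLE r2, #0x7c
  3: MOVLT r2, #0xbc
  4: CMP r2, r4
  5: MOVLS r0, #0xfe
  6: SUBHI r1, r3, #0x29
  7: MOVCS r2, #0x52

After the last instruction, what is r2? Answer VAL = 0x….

VAL = 0x52

[0] flags=0011 → (cmp)
[1] flags=0011 NE?T → r2=0x07
[2] flags=0011 LE?T → r2=0x7c
[3] flags=0011 LT?T → r2=0xbc
[4] flags=0010 → (cmp)
[5] flags=0010 LS?F → skip
[6] flags=0010 HI?T → r1=0xd1
[7] flags=0010 CS?T → r2=0x52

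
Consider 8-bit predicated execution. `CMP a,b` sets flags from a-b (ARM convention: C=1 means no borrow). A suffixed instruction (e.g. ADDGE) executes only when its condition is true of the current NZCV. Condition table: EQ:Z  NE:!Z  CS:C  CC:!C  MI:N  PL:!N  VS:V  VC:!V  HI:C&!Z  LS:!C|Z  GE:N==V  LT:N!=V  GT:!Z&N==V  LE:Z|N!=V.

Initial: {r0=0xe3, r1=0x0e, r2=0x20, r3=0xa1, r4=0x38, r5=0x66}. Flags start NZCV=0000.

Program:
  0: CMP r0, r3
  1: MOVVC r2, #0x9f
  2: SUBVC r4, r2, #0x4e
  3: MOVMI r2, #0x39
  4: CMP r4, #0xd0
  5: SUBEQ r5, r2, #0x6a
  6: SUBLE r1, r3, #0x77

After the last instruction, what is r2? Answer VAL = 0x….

VAL = 0x9f

[0] flags=0010 → (cmp)
[1] flags=0010 VC?T → r2=0x9f
[2] flags=0010 VC?T → r4=0x51
[3] flags=0010 MI?F → skip
[4] flags=1001 → (cmp)
[5] flags=1001 EQ?F → skip
[6] flags=1001 LE?F → skip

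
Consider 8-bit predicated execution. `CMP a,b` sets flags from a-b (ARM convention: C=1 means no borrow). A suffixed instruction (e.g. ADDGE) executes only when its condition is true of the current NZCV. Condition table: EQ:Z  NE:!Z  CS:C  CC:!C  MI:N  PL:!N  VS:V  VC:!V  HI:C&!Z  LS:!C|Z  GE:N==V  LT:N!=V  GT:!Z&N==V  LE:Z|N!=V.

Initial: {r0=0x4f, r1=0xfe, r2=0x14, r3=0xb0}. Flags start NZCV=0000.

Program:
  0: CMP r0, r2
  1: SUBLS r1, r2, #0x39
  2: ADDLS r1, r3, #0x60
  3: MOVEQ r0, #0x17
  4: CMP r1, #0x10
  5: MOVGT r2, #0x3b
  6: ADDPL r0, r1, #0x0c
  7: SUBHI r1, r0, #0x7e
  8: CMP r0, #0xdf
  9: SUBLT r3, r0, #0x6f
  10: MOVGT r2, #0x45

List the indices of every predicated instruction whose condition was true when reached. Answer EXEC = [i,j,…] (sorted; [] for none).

0: ✓ CMP  NZCV=0010
1: · SUBLS
2: · ADDLS
3: · MOVEQ
4: ✓ CMP  NZCV=1010
5: · MOVGT
6: · ADDPL
7: ✓ SUBHI  r1←0xd1
8: ✓ CMP  NZCV=0000
9: · SUBLT
10: ✓ MOVGT  r2←0x45

EXEC = [7,10]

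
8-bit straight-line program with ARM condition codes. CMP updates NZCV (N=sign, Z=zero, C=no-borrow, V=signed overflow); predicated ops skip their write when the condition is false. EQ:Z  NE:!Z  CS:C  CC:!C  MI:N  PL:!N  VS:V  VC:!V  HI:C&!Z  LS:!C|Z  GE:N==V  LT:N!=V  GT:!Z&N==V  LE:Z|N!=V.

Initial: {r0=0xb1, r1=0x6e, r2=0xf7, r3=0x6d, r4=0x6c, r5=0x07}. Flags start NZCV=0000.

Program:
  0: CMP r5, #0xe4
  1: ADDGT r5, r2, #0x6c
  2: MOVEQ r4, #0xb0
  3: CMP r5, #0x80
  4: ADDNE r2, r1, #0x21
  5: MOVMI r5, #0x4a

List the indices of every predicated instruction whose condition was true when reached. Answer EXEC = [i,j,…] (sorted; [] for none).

EXEC = [1,4,5]

[0] flags=0000 → (cmp)
[1] flags=0000 GT?T → r5=0x63
[2] flags=0000 EQ?F → skip
[3] flags=1001 → (cmp)
[4] flags=1001 NE?T → r2=0x8f
[5] flags=1001 MI?T → r5=0x4a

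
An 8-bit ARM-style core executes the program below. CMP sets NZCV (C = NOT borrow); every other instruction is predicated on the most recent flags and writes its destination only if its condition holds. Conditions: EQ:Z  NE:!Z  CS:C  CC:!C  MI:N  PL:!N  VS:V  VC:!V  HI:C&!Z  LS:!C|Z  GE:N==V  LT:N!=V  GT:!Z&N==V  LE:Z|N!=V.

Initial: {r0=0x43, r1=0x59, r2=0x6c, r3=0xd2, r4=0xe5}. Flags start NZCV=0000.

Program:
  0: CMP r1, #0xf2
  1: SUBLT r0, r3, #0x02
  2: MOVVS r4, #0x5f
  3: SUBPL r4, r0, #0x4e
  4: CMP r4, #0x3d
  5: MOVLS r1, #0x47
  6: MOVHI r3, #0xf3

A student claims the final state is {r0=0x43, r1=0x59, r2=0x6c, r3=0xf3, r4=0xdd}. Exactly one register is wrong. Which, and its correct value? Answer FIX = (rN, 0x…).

FIX = (r4, 0xf5)

[0] flags=0000 → (cmp)
[1] flags=0000 LT?F → skip
[2] flags=0000 VS?F → skip
[3] flags=0000 PL?T → r4=0xf5
[4] flags=1010 → (cmp)
[5] flags=1010 LS?F → skip
[6] flags=1010 HI?T → r3=0xf3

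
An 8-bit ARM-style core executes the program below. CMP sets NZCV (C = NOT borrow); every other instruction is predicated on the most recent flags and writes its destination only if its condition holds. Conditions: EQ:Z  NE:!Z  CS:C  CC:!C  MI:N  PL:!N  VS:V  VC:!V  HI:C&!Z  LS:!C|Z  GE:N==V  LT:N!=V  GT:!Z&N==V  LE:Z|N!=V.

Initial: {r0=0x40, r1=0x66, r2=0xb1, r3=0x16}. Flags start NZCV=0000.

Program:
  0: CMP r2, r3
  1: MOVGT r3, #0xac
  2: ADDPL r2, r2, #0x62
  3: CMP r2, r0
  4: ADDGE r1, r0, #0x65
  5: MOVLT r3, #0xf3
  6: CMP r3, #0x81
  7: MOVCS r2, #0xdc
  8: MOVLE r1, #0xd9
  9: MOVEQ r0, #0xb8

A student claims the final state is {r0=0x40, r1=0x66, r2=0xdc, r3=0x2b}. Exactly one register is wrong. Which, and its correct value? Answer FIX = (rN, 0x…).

FIX = (r3, 0xf3)

0: ✓ CMP  NZCV=1010
1: · MOVGT
2: · ADDPL
3: ✓ CMP  NZCV=0011
4: · ADDGE
5: ✓ MOVLT  r3←0xf3
6: ✓ CMP  NZCV=0010
7: ✓ MOVCS  r2←0xdc
8: · MOVLE
9: · MOVEQ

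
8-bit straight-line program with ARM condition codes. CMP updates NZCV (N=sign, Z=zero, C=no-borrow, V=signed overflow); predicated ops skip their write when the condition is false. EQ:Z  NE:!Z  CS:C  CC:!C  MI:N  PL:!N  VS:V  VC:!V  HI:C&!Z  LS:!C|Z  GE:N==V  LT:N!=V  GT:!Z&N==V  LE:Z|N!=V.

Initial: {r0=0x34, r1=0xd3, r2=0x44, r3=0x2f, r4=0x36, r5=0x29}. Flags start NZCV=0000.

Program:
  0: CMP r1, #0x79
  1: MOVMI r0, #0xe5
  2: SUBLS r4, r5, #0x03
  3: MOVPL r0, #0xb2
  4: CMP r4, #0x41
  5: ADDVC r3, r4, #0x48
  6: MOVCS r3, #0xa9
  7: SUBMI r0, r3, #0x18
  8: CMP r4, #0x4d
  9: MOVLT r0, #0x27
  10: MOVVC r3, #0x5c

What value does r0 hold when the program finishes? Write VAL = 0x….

VAL = 0x27

[0] flags=0011 → (cmp)
[1] flags=0011 MI?F → skip
[2] flags=0011 LS?F → skip
[3] flags=0011 PL?T → r0=0xb2
[4] flags=1000 → (cmp)
[5] flags=1000 VC?T → r3=0x7e
[6] flags=1000 CS?F → skip
[7] flags=1000 MI?T → r0=0x66
[8] flags=1000 → (cmp)
[9] flags=1000 LT?T → r0=0x27
[10] flags=1000 VC?T → r3=0x5c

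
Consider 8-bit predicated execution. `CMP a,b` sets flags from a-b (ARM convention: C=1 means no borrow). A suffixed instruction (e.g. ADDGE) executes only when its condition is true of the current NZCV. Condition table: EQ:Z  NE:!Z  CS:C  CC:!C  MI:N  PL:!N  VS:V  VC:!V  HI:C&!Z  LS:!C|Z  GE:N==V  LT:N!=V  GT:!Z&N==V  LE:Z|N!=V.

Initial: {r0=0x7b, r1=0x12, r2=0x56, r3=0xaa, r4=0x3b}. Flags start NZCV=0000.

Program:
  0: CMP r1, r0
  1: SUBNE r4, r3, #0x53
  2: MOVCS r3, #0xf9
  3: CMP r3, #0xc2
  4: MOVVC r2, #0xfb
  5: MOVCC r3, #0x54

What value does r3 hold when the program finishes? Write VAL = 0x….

0: ✓ CMP  NZCV=1000
1: ✓ SUBNE  r4←0x57
2: · MOVCS
3: ✓ CMP  NZCV=1000
4: ✓ MOVVC  r2←0xfb
5: ✓ MOVCC  r3←0x54

VAL = 0x54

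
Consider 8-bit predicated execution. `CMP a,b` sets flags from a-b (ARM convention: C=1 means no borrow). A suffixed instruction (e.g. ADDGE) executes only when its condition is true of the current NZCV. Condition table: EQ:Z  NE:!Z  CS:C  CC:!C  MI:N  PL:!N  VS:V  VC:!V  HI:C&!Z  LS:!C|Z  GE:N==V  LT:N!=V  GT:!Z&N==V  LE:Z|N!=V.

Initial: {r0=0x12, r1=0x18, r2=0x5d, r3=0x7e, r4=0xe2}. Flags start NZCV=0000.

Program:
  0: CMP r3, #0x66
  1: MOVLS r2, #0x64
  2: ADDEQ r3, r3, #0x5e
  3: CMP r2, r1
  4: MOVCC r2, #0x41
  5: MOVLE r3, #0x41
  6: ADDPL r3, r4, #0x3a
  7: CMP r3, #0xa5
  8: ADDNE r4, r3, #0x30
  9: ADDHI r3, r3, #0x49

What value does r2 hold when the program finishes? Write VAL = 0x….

0: ✓ CMP  NZCV=0010
1: · MOVLS
2: · ADDEQ
3: ✓ CMP  NZCV=0010
4: · MOVCC
5: · MOVLE
6: ✓ ADDPL  r3←0x1c
7: ✓ CMP  NZCV=0000
8: ✓ ADDNE  r4←0x4c
9: · ADDHI

VAL = 0x5d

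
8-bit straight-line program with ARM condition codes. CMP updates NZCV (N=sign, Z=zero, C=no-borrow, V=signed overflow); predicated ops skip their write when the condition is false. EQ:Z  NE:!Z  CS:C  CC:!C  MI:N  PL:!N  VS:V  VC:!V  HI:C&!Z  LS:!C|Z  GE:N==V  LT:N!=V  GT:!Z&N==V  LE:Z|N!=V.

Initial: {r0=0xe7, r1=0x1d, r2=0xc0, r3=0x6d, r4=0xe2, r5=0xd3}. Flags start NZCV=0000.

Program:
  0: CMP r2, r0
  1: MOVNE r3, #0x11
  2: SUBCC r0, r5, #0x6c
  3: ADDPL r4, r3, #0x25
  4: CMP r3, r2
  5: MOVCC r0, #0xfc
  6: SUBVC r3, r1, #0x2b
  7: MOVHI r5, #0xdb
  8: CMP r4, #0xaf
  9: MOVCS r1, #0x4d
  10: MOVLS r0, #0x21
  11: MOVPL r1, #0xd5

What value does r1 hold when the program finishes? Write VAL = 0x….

0: ✓ CMP  NZCV=1000
1: ✓ MOVNE  r3←0x11
2: ✓ SUBCC  r0←0x67
3: · ADDPL
4: ✓ CMP  NZCV=0000
5: ✓ MOVCC  r0←0xfc
6: ✓ SUBVC  r3←0xf2
7: · MOVHI
8: ✓ CMP  NZCV=0010
9: ✓ MOVCS  r1←0x4d
10: · MOVLS
11: ✓ MOVPL  r1←0xd5

VAL = 0xd5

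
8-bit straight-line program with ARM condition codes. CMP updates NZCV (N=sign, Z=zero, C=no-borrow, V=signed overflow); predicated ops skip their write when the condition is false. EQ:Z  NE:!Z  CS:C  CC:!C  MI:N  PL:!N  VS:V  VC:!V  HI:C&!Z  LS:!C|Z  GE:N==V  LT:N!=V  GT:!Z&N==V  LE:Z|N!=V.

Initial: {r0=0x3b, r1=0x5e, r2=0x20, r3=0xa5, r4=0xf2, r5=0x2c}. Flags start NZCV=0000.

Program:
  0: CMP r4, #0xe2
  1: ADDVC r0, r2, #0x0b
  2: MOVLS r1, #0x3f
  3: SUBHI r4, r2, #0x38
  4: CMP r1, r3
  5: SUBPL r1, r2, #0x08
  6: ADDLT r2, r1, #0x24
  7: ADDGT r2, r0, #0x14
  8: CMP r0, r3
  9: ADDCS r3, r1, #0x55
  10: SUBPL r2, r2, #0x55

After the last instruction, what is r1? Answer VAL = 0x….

0: ✓ CMP  NZCV=0010
1: ✓ ADDVC  r0←0x2b
2: · MOVLS
3: ✓ SUBHI  r4←0xe8
4: ✓ CMP  NZCV=1001
5: · SUBPL
6: · ADDLT
7: ✓ ADDGT  r2←0x3f
8: ✓ CMP  NZCV=1001
9: · ADDCS
10: · SUBPL

VAL = 0x5e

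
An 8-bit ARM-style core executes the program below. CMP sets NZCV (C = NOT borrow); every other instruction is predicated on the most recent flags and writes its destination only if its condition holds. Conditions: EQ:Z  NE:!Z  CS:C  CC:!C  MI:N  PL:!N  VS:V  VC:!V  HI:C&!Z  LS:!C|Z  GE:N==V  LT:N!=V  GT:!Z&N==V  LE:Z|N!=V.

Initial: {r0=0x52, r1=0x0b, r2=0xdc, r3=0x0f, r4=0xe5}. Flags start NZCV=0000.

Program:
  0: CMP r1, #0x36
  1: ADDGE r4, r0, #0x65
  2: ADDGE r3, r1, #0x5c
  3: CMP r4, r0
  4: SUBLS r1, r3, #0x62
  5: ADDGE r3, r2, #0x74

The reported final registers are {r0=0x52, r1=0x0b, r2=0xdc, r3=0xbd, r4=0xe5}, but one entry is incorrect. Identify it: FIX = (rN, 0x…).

FIX = (r3, 0x0f)

[0] flags=1000 → (cmp)
[1] flags=1000 GE?F → skip
[2] flags=1000 GE?F → skip
[3] flags=1010 → (cmp)
[4] flags=1010 LS?F → skip
[5] flags=1010 GE?F → skip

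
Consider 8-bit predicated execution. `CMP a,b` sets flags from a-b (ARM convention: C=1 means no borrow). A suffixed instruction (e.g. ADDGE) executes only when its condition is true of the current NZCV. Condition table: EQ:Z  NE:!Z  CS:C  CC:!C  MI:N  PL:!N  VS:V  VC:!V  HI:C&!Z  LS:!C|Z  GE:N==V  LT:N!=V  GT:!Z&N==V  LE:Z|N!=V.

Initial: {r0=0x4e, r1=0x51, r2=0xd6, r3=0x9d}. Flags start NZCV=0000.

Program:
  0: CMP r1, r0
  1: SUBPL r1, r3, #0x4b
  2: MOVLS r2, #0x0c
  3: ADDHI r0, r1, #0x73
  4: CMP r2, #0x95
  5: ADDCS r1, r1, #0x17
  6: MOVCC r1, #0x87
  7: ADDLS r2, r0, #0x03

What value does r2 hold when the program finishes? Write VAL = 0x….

VAL = 0xd6

[0] flags=0010 → (cmp)
[1] flags=0010 PL?T → r1=0x52
[2] flags=0010 LS?F → skip
[3] flags=0010 HI?T → r0=0xc5
[4] flags=0010 → (cmp)
[5] flags=0010 CS?T → r1=0x69
[6] flags=0010 CC?F → skip
[7] flags=0010 LS?F → skip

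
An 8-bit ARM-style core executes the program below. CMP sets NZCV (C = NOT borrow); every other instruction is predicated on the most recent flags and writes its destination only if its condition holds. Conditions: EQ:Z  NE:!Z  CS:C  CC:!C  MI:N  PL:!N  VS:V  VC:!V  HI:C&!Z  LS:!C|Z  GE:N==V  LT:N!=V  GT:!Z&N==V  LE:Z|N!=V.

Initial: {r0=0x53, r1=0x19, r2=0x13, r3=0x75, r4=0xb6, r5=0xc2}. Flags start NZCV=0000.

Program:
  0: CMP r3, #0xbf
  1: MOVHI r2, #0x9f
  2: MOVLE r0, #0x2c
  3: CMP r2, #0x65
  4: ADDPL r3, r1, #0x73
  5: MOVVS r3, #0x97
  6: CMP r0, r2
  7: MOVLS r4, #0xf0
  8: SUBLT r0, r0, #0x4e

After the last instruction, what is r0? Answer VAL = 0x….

VAL = 0x53

[0] flags=1001 → (cmp)
[1] flags=1001 HI?F → skip
[2] flags=1001 LE?F → skip
[3] flags=1000 → (cmp)
[4] flags=1000 PL?F → skip
[5] flags=1000 VS?F → skip
[6] flags=0010 → (cmp)
[7] flags=0010 LS?F → skip
[8] flags=0010 LT?F → skip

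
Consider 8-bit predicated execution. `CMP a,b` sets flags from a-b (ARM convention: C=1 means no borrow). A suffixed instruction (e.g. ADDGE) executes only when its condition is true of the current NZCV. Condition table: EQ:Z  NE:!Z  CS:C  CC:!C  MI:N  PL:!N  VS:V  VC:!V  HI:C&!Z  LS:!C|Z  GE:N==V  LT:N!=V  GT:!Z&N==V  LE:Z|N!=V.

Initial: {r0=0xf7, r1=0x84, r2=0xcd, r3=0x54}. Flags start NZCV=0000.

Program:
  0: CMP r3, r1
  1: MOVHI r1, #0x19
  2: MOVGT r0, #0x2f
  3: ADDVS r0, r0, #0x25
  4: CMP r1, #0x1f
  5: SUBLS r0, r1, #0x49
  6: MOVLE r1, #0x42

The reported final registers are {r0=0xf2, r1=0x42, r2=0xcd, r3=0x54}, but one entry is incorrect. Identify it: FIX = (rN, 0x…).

0: ✓ CMP  NZCV=1001
1: · MOVHI
2: ✓ MOVGT  r0←0x2f
3: ✓ ADDVS  r0←0x54
4: ✓ CMP  NZCV=0011
5: · SUBLS
6: ✓ MOVLE  r1←0x42

FIX = (r0, 0x54)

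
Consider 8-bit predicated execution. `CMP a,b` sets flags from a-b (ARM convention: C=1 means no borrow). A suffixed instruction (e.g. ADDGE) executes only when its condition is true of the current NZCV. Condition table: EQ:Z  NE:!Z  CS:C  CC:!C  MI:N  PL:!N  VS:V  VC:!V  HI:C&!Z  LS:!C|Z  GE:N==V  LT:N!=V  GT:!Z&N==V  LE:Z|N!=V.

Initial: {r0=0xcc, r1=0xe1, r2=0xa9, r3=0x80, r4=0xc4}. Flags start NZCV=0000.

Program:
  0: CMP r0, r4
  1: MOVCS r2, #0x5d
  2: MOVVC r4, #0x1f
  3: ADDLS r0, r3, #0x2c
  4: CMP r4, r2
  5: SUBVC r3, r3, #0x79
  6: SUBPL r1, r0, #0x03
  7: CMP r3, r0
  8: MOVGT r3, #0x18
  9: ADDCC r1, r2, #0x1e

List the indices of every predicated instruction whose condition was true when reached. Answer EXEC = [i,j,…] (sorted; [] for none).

0: ✓ CMP  NZCV=0010
1: ✓ MOVCS  r2←0x5d
2: ✓ MOVVC  r4←0x1f
3: · ADDLS
4: ✓ CMP  NZCV=1000
5: ✓ SUBVC  r3←0x07
6: · SUBPL
7: ✓ CMP  NZCV=0000
8: ✓ MOVGT  r3←0x18
9: ✓ ADDCC  r1←0x7b

EXEC = [1,2,5,8,9]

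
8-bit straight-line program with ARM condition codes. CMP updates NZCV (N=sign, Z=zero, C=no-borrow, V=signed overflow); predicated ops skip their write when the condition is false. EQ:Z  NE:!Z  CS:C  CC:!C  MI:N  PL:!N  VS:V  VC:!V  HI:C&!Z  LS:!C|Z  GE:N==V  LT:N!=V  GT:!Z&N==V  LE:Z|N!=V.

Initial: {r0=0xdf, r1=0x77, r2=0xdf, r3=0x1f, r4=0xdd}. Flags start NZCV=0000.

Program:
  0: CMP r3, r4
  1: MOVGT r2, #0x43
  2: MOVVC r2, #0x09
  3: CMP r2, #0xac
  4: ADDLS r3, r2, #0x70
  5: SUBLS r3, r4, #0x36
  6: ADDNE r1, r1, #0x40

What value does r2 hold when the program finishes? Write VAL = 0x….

0: ✓ CMP  NZCV=0000
1: ✓ MOVGT  r2←0x43
2: ✓ MOVVC  r2←0x09
3: ✓ CMP  NZCV=0000
4: ✓ ADDLS  r3←0x79
5: ✓ SUBLS  r3←0xa7
6: ✓ ADDNE  r1←0xb7

VAL = 0x09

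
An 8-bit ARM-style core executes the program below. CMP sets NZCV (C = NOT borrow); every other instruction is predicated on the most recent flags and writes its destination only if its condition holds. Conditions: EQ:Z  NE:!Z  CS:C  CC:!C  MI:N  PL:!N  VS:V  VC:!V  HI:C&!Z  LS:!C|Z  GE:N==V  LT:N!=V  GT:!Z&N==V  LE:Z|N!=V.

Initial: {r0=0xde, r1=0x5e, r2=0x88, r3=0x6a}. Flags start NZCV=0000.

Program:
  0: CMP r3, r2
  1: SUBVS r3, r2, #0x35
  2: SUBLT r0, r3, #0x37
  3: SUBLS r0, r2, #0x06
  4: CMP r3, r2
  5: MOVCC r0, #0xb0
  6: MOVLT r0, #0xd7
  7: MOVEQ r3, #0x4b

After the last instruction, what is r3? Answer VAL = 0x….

VAL = 0x53

0: ✓ CMP  NZCV=1001
1: ✓ SUBVS  r3←0x53
2: · SUBLT
3: ✓ SUBLS  r0←0x82
4: ✓ CMP  NZCV=1001
5: ✓ MOVCC  r0←0xb0
6: · MOVLT
7: · MOVEQ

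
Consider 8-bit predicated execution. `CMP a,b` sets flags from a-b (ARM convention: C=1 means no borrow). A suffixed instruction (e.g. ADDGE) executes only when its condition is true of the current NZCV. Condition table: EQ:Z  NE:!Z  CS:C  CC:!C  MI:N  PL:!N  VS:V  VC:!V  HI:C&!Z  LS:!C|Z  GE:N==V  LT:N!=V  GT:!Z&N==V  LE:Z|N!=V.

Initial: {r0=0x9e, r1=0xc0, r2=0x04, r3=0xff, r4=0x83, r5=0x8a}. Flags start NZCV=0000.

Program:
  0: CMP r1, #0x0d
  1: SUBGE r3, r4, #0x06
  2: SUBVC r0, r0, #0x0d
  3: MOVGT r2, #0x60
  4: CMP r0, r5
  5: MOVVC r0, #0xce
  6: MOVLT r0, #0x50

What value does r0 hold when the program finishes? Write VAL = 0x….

0: ✓ CMP  NZCV=1010
1: · SUBGE
2: ✓ SUBVC  r0←0x91
3: · MOVGT
4: ✓ CMP  NZCV=0010
5: ✓ MOVVC  r0←0xce
6: · MOVLT

VAL = 0xce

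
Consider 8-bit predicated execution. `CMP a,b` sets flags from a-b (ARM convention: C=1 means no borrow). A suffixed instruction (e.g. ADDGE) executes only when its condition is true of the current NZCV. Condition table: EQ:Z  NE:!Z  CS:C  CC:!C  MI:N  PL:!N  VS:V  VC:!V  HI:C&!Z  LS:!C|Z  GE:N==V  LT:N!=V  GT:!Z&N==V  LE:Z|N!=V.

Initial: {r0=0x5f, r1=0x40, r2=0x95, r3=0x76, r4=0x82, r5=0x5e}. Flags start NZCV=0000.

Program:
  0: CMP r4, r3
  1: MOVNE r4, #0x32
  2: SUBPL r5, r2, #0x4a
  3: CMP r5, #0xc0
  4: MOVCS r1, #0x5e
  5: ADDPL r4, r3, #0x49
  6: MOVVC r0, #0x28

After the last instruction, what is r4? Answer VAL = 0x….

VAL = 0x32

[0] flags=0011 → (cmp)
[1] flags=0011 NE?T → r4=0x32
[2] flags=0011 PL?T → r5=0x4b
[3] flags=1001 → (cmp)
[4] flags=1001 CS?F → skip
[5] flags=1001 PL?F → skip
[6] flags=1001 VC?F → skip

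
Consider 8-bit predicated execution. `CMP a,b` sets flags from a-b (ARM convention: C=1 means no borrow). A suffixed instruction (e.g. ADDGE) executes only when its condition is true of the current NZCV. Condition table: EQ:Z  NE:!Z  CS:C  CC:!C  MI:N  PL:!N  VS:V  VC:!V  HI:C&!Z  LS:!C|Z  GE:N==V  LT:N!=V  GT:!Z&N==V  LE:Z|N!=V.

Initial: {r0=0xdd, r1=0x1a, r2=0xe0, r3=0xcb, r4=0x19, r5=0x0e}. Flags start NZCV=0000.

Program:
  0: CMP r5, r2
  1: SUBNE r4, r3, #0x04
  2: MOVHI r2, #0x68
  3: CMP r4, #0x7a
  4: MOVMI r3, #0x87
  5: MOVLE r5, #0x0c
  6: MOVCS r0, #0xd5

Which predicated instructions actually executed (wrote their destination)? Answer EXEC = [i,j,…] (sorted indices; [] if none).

EXEC = [1,5,6]

0: ✓ CMP  NZCV=0000
1: ✓ SUBNE  r4←0xc7
2: · MOVHI
3: ✓ CMP  NZCV=0011
4: · MOVMI
5: ✓ MOVLE  r5←0x0c
6: ✓ MOVCS  r0←0xd5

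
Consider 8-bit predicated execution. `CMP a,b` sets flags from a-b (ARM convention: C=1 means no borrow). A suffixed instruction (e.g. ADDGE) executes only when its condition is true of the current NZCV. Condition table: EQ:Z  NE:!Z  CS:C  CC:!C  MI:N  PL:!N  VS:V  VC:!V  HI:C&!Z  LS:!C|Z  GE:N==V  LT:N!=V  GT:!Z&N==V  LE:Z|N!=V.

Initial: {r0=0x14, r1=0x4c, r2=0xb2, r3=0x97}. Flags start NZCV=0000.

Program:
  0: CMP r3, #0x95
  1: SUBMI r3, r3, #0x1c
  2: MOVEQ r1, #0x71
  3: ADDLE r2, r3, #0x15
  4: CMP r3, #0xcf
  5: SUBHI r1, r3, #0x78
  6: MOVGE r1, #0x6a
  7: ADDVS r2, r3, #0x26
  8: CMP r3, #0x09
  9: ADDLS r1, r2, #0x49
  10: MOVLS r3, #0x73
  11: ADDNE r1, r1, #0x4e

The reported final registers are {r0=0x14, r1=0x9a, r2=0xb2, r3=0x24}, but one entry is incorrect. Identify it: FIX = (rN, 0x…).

[0] flags=0010 → (cmp)
[1] flags=0010 MI?F → skip
[2] flags=0010 EQ?F → skip
[3] flags=0010 LE?F → skip
[4] flags=1000 → (cmp)
[5] flags=1000 HI?F → skip
[6] flags=1000 GE?F → skip
[7] flags=1000 VS?F → skip
[8] flags=1010 → (cmp)
[9] flags=1010 LS?F → skip
[10] flags=1010 LS?F → skip
[11] flags=1010 NE?T → r1=0x9a

FIX = (r3, 0x97)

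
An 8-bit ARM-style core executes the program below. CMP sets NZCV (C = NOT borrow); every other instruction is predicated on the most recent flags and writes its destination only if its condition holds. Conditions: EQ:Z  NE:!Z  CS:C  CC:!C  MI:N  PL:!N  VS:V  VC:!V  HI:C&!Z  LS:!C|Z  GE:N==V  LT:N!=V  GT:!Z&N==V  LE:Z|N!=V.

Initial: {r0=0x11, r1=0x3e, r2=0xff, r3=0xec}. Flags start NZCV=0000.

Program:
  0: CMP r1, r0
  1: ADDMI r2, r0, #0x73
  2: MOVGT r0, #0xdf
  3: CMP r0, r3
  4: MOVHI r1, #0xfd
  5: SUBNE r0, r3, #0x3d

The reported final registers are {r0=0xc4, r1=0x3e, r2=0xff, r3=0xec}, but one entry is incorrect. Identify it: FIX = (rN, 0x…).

[0] flags=0010 → (cmp)
[1] flags=0010 MI?F → skip
[2] flags=0010 GT?T → r0=0xdf
[3] flags=1000 → (cmp)
[4] flags=1000 HI?F → skip
[5] flags=1000 NE?T → r0=0xaf

FIX = (r0, 0xaf)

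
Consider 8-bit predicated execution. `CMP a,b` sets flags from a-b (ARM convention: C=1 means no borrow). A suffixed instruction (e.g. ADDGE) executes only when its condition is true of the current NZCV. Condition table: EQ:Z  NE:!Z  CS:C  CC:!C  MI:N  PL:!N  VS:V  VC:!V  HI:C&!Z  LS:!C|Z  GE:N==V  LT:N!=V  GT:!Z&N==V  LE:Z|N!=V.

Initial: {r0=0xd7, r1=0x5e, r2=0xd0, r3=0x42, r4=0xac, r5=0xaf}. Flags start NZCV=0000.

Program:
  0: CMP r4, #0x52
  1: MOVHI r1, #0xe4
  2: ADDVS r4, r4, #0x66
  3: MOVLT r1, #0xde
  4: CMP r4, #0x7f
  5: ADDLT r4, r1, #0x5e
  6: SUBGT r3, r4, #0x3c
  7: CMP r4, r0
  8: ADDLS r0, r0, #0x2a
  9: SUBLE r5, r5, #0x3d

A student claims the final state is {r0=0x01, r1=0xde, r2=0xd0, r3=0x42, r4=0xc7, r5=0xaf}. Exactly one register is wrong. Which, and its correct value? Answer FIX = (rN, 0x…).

0: ✓ CMP  NZCV=0011
1: ✓ MOVHI  r1←0xe4
2: ✓ ADDVS  r4←0x12
3: ✓ MOVLT  r1←0xde
4: ✓ CMP  NZCV=1000
5: ✓ ADDLT  r4←0x3c
6: · SUBGT
7: ✓ CMP  NZCV=0000
8: ✓ ADDLS  r0←0x01
9: · SUBLE

FIX = (r4, 0x3c)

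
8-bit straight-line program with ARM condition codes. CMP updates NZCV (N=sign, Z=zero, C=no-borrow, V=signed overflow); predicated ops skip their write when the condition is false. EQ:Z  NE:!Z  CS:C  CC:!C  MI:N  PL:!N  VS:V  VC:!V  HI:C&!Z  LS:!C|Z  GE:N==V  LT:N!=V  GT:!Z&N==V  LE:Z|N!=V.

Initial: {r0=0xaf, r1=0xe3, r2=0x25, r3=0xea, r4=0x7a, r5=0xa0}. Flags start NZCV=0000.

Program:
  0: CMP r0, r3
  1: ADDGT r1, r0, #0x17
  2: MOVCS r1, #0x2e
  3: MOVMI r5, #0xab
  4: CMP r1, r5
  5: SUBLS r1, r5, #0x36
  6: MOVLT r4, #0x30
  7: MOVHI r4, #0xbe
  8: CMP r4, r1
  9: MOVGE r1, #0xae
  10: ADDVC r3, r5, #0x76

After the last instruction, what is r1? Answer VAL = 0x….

VAL = 0xe3

[0] flags=1000 → (cmp)
[1] flags=1000 GT?F → skip
[2] flags=1000 CS?F → skip
[3] flags=1000 MI?T → r5=0xab
[4] flags=0010 → (cmp)
[5] flags=0010 LS?F → skip
[6] flags=0010 LT?F → skip
[7] flags=0010 HI?T → r4=0xbe
[8] flags=1000 → (cmp)
[9] flags=1000 GE?F → skip
[10] flags=1000 VC?T → r3=0x21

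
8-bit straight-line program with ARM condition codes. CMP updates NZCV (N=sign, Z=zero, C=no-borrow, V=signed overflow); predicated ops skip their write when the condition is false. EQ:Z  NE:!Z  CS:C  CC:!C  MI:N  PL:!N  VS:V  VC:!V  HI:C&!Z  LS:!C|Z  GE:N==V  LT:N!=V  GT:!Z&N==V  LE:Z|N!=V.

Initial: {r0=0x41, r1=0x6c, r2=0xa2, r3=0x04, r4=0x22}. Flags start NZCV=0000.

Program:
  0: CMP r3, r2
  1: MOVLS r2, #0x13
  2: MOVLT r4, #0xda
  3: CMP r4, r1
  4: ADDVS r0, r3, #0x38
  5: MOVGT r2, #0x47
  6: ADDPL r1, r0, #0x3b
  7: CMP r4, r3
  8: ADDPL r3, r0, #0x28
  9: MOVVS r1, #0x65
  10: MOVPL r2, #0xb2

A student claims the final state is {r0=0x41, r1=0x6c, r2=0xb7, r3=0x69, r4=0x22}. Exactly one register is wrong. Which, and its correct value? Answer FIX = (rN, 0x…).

[0] flags=0000 → (cmp)
[1] flags=0000 LS?T → r2=0x13
[2] flags=0000 LT?F → skip
[3] flags=1000 → (cmp)
[4] flags=1000 VS?F → skip
[5] flags=1000 GT?F → skip
[6] flags=1000 PL?F → skip
[7] flags=0010 → (cmp)
[8] flags=0010 PL?T → r3=0x69
[9] flags=0010 VS?F → skip
[10] flags=0010 PL?T → r2=0xb2

FIX = (r2, 0xb2)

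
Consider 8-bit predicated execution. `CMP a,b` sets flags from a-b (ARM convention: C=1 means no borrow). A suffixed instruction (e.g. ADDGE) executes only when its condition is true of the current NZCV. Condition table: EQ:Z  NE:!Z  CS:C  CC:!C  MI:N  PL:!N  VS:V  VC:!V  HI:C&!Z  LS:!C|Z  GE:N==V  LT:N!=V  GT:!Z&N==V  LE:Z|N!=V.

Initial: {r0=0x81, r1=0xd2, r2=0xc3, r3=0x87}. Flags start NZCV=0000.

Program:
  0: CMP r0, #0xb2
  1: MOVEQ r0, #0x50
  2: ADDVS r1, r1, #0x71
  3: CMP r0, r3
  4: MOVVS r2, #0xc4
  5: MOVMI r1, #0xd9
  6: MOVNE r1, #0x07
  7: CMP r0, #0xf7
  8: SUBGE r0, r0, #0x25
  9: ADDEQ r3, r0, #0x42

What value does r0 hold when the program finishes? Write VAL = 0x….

0: ✓ CMP  NZCV=1000
1: · MOVEQ
2: · ADDVS
3: ✓ CMP  NZCV=1000
4: · MOVVS
5: ✓ MOVMI  r1←0xd9
6: ✓ MOVNE  r1←0x07
7: ✓ CMP  NZCV=1000
8: · SUBGE
9: · ADDEQ

VAL = 0x81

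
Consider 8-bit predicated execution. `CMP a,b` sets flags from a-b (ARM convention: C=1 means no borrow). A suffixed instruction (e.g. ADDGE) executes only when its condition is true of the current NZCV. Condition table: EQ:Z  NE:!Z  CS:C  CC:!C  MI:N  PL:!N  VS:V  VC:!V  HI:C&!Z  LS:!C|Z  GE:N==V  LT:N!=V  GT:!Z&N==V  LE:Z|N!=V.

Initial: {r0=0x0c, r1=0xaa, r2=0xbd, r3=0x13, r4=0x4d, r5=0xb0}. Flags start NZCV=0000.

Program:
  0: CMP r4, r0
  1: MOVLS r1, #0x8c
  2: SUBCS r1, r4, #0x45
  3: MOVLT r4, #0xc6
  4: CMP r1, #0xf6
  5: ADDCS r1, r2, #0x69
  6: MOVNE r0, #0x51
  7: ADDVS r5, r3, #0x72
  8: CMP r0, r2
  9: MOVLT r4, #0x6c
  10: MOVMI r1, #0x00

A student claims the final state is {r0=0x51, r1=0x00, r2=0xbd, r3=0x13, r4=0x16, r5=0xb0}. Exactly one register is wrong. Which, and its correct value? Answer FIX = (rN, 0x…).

FIX = (r4, 0x4d)

0: ✓ CMP  NZCV=0010
1: · MOVLS
2: ✓ SUBCS  r1←0x08
3: · MOVLT
4: ✓ CMP  NZCV=0000
5: · ADDCS
6: ✓ MOVNE  r0←0x51
7: · ADDVS
8: ✓ CMP  NZCV=1001
9: · MOVLT
10: ✓ MOVMI  r1←0x00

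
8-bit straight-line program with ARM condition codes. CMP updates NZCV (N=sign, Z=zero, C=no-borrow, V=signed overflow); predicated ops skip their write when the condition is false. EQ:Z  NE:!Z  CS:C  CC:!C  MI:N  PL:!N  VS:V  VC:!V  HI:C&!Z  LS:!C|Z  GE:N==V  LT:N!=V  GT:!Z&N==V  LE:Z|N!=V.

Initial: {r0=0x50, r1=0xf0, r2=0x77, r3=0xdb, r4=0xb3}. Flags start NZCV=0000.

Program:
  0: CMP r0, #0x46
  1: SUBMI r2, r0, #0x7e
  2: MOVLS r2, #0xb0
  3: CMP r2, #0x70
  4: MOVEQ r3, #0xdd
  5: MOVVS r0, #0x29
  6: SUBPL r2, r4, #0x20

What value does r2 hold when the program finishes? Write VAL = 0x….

[0] flags=0010 → (cmp)
[1] flags=0010 MI?F → skip
[2] flags=0010 LS?F → skip
[3] flags=0010 → (cmp)
[4] flags=0010 EQ?F → skip
[5] flags=0010 VS?F → skip
[6] flags=0010 PL?T → r2=0x93

VAL = 0x93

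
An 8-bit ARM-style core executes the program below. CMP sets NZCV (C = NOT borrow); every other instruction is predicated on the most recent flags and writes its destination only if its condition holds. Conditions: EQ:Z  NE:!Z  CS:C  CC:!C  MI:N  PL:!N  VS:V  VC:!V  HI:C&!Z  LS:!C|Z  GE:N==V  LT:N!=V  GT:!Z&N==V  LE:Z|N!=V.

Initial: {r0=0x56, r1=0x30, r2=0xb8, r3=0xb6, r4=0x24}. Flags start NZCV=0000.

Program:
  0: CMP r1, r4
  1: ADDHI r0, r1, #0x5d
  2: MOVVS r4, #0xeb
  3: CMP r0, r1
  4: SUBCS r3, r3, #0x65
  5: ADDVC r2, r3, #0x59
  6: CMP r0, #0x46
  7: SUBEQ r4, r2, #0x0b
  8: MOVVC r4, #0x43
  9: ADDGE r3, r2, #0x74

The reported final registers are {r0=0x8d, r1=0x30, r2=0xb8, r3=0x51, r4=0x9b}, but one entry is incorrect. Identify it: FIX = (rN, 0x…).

0: ✓ CMP  NZCV=0010
1: ✓ ADDHI  r0←0x8d
2: · MOVVS
3: ✓ CMP  NZCV=0011
4: ✓ SUBCS  r3←0x51
5: · ADDVC
6: ✓ CMP  NZCV=0011
7: · SUBEQ
8: · MOVVC
9: · ADDGE

FIX = (r4, 0x24)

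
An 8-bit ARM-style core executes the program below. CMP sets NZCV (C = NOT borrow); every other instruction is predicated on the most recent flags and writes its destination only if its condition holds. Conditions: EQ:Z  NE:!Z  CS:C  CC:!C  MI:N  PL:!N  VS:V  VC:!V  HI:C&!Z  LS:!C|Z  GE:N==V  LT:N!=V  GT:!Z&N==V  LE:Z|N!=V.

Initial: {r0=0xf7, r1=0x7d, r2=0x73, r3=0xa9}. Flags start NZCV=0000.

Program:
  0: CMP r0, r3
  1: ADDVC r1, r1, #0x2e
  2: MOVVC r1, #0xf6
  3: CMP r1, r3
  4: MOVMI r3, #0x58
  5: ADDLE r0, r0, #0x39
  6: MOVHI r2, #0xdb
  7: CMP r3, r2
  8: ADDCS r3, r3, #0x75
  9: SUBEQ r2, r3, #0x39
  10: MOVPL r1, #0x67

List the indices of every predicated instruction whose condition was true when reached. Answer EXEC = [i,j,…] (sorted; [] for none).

[0] flags=0010 → (cmp)
[1] flags=0010 VC?T → r1=0xab
[2] flags=0010 VC?T → r1=0xf6
[3] flags=0010 → (cmp)
[4] flags=0010 MI?F → skip
[5] flags=0010 LE?F → skip
[6] flags=0010 HI?T → r2=0xdb
[7] flags=1000 → (cmp)
[8] flags=1000 CS?F → skip
[9] flags=1000 EQ?F → skip
[10] flags=1000 PL?F → skip

EXEC = [1,2,6]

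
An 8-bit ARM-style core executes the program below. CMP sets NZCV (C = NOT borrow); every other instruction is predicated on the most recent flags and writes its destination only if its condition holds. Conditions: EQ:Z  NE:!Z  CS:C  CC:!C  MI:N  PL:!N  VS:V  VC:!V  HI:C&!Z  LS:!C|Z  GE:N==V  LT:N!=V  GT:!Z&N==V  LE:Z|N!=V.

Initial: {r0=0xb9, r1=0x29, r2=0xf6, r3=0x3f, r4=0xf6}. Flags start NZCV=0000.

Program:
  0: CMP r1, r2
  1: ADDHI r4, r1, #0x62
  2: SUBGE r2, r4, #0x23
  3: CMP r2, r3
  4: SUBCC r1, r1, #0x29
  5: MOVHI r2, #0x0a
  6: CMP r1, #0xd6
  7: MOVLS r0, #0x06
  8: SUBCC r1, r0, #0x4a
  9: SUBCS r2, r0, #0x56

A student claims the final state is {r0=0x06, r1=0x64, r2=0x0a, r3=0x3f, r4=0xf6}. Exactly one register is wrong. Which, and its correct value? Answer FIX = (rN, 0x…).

FIX = (r1, 0xbc)

0: ✓ CMP  NZCV=0000
1: · ADDHI
2: ✓ SUBGE  r2←0xd3
3: ✓ CMP  NZCV=1010
4: · SUBCC
5: ✓ MOVHI  r2←0x0a
6: ✓ CMP  NZCV=0000
7: ✓ MOVLS  r0←0x06
8: ✓ SUBCC  r1←0xbc
9: · SUBCS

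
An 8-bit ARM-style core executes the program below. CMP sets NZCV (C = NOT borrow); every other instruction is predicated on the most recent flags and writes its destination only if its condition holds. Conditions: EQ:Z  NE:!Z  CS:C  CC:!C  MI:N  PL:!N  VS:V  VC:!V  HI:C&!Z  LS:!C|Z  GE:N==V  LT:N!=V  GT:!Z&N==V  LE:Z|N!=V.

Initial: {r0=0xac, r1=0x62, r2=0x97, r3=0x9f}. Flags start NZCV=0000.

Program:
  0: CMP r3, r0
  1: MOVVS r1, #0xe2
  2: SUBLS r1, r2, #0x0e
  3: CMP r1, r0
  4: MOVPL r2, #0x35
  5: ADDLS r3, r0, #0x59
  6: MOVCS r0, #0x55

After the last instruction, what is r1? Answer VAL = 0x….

VAL = 0x89

[0] flags=1000 → (cmp)
[1] flags=1000 VS?F → skip
[2] flags=1000 LS?T → r1=0x89
[3] flags=1000 → (cmp)
[4] flags=1000 PL?F → skip
[5] flags=1000 LS?T → r3=0x05
[6] flags=1000 CS?F → skip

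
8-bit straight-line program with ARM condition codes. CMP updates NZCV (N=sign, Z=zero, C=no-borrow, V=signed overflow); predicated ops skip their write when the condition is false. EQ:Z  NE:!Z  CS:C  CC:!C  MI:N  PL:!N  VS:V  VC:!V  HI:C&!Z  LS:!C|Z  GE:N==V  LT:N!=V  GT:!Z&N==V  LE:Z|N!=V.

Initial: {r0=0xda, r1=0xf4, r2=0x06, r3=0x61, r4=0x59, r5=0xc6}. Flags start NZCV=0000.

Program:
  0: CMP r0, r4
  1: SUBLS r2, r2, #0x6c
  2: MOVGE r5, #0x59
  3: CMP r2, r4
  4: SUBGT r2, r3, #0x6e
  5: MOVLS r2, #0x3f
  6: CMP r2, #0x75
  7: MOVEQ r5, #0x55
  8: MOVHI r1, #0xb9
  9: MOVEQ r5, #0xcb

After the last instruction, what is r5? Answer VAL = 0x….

0: ✓ CMP  NZCV=1010
1: · SUBLS
2: · MOVGE
3: ✓ CMP  NZCV=1000
4: · SUBGT
5: ✓ MOVLS  r2←0x3f
6: ✓ CMP  NZCV=1000
7: · MOVEQ
8: · MOVHI
9: · MOVEQ

VAL = 0xc6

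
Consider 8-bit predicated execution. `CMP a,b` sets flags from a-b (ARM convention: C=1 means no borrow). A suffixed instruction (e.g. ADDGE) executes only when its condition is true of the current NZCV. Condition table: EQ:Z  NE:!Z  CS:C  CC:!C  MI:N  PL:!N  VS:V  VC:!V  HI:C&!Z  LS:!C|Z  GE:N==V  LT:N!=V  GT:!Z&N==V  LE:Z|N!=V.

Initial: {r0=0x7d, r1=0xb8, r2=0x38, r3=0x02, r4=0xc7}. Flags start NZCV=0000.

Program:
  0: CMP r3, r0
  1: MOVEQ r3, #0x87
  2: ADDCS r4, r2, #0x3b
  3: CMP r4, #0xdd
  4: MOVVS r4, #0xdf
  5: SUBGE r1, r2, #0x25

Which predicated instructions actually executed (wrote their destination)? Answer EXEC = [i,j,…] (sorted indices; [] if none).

0: ✓ CMP  NZCV=1000
1: · MOVEQ
2: · ADDCS
3: ✓ CMP  NZCV=1000
4: · MOVVS
5: · SUBGE

EXEC = []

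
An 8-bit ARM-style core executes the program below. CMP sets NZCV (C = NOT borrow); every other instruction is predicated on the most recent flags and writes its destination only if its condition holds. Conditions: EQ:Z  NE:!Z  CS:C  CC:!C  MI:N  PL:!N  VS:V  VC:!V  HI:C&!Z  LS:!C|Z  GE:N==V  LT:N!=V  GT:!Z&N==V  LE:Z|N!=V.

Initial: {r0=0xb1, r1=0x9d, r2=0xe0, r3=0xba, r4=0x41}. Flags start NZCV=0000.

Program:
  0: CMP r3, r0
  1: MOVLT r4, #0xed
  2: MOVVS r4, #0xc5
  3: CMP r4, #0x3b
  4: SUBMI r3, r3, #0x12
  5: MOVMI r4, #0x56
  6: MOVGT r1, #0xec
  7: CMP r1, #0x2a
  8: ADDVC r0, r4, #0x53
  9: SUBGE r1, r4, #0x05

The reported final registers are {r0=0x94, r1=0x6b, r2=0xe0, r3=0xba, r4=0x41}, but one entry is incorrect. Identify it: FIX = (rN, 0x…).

[0] flags=0010 → (cmp)
[1] flags=0010 LT?F → skip
[2] flags=0010 VS?F → skip
[3] flags=0010 → (cmp)
[4] flags=0010 MI?F → skip
[5] flags=0010 MI?F → skip
[6] flags=0010 GT?T → r1=0xec
[7] flags=1010 → (cmp)
[8] flags=1010 VC?T → r0=0x94
[9] flags=1010 GE?F → skip

FIX = (r1, 0xec)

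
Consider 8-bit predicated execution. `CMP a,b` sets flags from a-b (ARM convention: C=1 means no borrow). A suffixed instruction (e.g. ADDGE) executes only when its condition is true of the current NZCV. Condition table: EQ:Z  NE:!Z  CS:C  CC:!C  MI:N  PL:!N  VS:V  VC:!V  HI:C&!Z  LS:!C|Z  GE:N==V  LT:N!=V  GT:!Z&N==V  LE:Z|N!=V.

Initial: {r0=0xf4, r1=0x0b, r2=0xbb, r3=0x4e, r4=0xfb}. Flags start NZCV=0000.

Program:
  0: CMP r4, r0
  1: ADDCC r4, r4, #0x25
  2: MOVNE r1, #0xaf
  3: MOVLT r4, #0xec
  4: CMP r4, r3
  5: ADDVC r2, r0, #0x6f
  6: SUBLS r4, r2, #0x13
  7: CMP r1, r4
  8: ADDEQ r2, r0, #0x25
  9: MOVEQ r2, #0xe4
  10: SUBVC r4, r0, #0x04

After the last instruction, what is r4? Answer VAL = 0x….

VAL = 0xf0

[0] flags=0010 → (cmp)
[1] flags=0010 CC?F → skip
[2] flags=0010 NE?T → r1=0xaf
[3] flags=0010 LT?F → skip
[4] flags=1010 → (cmp)
[5] flags=1010 VC?T → r2=0x63
[6] flags=1010 LS?F → skip
[7] flags=1000 → (cmp)
[8] flags=1000 EQ?F → skip
[9] flags=1000 EQ?F → skip
[10] flags=1000 VC?T → r4=0xf0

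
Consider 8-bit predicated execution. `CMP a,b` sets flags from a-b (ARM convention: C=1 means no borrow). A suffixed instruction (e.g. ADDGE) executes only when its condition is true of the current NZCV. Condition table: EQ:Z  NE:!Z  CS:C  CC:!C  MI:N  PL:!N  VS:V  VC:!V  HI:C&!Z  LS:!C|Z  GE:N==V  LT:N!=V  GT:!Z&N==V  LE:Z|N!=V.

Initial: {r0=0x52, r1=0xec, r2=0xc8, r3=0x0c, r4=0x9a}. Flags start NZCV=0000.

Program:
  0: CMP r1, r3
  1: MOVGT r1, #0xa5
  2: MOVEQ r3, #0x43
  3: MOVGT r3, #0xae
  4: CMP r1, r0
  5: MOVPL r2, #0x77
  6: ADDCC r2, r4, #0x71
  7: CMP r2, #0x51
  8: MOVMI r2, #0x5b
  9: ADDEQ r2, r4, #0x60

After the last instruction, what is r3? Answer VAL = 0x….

[0] flags=1010 → (cmp)
[1] flags=1010 GT?F → skip
[2] flags=1010 EQ?F → skip
[3] flags=1010 GT?F → skip
[4] flags=1010 → (cmp)
[5] flags=1010 PL?F → skip
[6] flags=1010 CC?F → skip
[7] flags=0011 → (cmp)
[8] flags=0011 MI?F → skip
[9] flags=0011 EQ?F → skip

VAL = 0x0c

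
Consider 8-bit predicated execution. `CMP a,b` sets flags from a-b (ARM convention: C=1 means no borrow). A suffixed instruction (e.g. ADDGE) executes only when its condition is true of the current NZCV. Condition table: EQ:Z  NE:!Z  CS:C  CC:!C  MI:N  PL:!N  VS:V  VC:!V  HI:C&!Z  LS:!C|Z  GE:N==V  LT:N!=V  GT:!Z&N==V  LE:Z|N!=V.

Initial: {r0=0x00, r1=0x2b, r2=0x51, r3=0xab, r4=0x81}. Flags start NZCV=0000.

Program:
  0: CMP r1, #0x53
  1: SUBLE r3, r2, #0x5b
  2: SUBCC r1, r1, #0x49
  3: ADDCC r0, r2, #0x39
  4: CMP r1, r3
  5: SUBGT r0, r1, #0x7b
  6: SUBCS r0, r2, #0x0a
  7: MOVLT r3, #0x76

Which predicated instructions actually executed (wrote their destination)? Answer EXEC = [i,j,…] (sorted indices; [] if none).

EXEC = [1,2,3,7]

0: ✓ CMP  NZCV=1000
1: ✓ SUBLE  r3←0xf6
2: ✓ SUBCC  r1←0xe2
3: ✓ ADDCC  r0←0x8a
4: ✓ CMP  NZCV=1000
5: · SUBGT
6: · SUBCS
7: ✓ MOVLT  r3←0x76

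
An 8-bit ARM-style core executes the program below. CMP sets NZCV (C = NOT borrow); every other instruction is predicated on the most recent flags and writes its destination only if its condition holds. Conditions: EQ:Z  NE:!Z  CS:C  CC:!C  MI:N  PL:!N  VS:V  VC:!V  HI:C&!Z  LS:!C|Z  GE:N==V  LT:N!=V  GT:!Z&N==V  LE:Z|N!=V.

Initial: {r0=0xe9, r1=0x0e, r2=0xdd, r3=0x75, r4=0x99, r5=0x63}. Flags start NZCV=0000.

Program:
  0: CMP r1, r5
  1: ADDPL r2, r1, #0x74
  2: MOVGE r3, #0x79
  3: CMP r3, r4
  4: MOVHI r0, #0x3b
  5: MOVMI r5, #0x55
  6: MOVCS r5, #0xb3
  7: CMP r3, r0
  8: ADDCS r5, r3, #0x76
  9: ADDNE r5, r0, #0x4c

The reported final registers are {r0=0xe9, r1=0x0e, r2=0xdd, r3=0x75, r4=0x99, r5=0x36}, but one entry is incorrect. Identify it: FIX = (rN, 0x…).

FIX = (r5, 0x35)

0: ✓ CMP  NZCV=1000
1: · ADDPL
2: · MOVGE
3: ✓ CMP  NZCV=1001
4: · MOVHI
5: ✓ MOVMI  r5←0x55
6: · MOVCS
7: ✓ CMP  NZCV=1001
8: · ADDCS
9: ✓ ADDNE  r5←0x35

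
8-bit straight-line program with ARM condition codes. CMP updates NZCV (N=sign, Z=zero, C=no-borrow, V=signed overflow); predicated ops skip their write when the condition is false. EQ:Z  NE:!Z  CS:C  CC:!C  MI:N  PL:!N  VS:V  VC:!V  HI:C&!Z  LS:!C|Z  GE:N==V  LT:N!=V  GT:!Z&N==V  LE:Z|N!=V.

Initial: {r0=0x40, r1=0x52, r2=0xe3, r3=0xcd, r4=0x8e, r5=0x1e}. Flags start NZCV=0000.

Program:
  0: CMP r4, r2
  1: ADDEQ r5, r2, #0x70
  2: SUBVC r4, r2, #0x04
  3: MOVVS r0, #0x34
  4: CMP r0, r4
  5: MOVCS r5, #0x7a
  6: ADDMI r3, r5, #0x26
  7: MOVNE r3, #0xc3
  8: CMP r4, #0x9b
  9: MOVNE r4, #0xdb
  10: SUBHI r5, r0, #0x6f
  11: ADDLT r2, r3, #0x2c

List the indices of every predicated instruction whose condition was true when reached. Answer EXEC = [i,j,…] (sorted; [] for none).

EXEC = [2,7,9,10]

0: ✓ CMP  NZCV=1000
1: · ADDEQ
2: ✓ SUBVC  r4←0xdf
3: · MOVVS
4: ✓ CMP  NZCV=0000
5: · MOVCS
6: · ADDMI
7: ✓ MOVNE  r3←0xc3
8: ✓ CMP  NZCV=0010
9: ✓ MOVNE  r4←0xdb
10: ✓ SUBHI  r5←0xd1
11: · ADDLT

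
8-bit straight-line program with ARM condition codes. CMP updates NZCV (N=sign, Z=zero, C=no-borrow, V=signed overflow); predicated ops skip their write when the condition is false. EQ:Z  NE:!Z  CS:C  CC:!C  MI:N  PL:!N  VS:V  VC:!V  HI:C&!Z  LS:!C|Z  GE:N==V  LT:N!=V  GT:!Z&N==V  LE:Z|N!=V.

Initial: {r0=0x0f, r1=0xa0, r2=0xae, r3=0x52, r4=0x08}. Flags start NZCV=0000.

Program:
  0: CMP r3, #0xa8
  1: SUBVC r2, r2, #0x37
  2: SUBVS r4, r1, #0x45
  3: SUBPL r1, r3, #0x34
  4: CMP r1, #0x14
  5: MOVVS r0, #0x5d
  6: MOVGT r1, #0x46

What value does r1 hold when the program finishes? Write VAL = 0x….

0: ✓ CMP  NZCV=1001
1: · SUBVC
2: ✓ SUBVS  r4←0x5b
3: · SUBPL
4: ✓ CMP  NZCV=1010
5: · MOVVS
6: · MOVGT

VAL = 0xa0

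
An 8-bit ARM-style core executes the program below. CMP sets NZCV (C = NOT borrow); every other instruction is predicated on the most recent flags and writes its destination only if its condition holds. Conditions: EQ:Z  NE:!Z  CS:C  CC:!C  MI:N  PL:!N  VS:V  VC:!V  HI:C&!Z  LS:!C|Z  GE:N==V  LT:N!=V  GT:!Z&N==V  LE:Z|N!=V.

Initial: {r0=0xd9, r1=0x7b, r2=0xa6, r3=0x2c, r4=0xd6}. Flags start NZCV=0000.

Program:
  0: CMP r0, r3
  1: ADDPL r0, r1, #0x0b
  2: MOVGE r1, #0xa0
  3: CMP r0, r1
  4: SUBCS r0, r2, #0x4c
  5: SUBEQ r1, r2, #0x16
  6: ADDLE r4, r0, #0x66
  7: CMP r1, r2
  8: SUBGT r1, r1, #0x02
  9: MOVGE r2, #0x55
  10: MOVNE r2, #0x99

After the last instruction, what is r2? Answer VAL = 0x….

VAL = 0x99

0: ✓ CMP  NZCV=1010
1: · ADDPL
2: · MOVGE
3: ✓ CMP  NZCV=0011
4: ✓ SUBCS  r0←0x5a
5: · SUBEQ
6: ✓ ADDLE  r4←0xc0
7: ✓ CMP  NZCV=1001
8: ✓ SUBGT  r1←0x79
9: ✓ MOVGE  r2←0x55
10: ✓ MOVNE  r2←0x99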